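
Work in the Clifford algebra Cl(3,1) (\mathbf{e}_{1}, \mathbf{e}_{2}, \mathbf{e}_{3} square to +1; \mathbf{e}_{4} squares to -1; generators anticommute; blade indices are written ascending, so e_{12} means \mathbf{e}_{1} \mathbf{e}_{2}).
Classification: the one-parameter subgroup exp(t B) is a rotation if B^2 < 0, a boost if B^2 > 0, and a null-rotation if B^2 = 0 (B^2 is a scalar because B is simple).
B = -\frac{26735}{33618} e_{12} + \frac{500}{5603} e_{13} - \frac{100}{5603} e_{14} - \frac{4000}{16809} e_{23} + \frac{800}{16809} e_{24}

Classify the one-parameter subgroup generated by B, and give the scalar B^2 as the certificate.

B^2 term by term: the squares give (-\frac{26735}{33618})^2*(e_{12})^2 + (\frac{500}{5603})^2*(e_{13})^2 + (-\frac{100}{5603})^2*(e_{14})^2 + (-\frac{4000}{16809})^2*(e_{23})^2 + (\frac{800}{16809})^2*(e_{24})^2 = \frac{714760225}{1130169924}*(-1) + \frac{250000}{31393609}*(-1) + \frac{10000}{31393609}*(+1) + \frac{16000000}{282542481}*(-1) + \frac{640000}{282542481}*(+1) = -\frac{25}{36} (each basis 2-blade squares to minus the product of its generators' squares); cross terms between blades sharing an index anticommute and cancel; the commuting (index-disjoint) pairs give grade-4 terms 2*c*c'*(blade product), which cancel blade by blade — e_{1234}: -\frac{800000}{94180827} + \frac{800000}{94180827} = 0 — confirming B is simple. So B^2 = -\frac{25}{36}.
Answer: rotation, certificate B^2 = -\frac{25}{36}. No conjugation can change B^2 = -\frac{25}{36}; the sign gives the class.


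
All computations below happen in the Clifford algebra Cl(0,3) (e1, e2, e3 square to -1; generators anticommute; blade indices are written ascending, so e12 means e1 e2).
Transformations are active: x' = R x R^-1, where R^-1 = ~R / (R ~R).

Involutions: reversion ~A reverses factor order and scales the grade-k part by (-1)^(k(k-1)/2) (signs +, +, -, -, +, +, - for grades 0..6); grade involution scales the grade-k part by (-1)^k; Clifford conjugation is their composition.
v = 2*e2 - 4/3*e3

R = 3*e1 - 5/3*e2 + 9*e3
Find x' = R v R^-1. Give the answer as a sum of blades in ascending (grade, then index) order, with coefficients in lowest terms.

~R = 3*e1 - 5/3*e2 + 9*e3, and R ~R = -835/9, so R^-1 = ~R / (-835/9).
R v = 46/3 + 6*e12 - 4*e13 - 142/9*e23
Answer: -828/835*e1 - 242/167*e2 - 4112/2505*e3


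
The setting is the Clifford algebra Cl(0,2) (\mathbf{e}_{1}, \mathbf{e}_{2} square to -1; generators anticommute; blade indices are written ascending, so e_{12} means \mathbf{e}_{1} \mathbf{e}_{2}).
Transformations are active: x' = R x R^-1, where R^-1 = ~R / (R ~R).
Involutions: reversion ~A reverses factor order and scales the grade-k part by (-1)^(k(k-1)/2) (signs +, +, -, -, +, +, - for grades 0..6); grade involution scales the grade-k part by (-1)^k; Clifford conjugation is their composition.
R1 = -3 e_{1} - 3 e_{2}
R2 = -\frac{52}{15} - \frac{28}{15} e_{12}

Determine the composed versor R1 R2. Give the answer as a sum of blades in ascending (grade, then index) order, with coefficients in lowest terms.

Distribute over the terms of R1 (each basis-blade product reordered to ascending indices, repeated generators contracted through their squares):
(-3 e_{1}) R2 = \frac{52}{5} e_{1} - \frac{28}{5} e_{2}
(-3 e_{2}) R2 = \frac{28}{5} e_{1} + \frac{52}{5} e_{2}
Summing the partial products and collecting blades:
Answer: 16 e_{1} + \frac{24}{5} e_{2}


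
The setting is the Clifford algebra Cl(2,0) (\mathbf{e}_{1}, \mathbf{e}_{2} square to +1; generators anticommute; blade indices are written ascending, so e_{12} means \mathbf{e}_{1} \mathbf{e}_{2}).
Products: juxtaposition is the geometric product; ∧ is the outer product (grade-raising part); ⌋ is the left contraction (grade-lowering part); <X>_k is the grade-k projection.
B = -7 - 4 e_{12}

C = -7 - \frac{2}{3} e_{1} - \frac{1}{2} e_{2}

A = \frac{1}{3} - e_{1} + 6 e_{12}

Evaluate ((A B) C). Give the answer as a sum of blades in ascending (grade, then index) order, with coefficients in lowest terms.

step 1: \frac{65}{3} + 7 e_{1} + 4 e_{2} - \frac{130}{3} e_{12}
step 2: -\frac{475}{3} - \frac{376}{9} e_{1} - \frac{1219}{18} e_{2} + \frac{605}{2} e_{12}
Answer: -\frac{475}{3} - \frac{376}{9} e_{1} - \frac{1219}{18} e_{2} + \frac{605}{2} e_{12}


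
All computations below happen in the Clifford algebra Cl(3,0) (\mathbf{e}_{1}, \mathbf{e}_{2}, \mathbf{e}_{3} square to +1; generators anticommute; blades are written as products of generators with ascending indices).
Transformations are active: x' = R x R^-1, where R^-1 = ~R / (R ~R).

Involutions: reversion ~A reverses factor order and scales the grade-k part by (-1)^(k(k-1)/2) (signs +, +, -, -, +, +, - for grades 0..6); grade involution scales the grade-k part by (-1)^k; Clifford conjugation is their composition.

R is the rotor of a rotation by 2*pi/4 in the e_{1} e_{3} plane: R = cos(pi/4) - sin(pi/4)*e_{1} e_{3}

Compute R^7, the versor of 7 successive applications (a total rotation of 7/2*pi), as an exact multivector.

The rotor phase is half the rotation angle and phases add under composition, so 7 steps in the e_{1} e_{3} plane accumulate phase 7*(pi/4) = \frac{7 \pi}{4}: R^7 = cos(\frac{7 \pi}{4}) - sin(\frac{7 \pi}{4})*e_{1} e_{3}.
cos(\frac{7 \pi}{4}) = \frac{\sqrt{2}}{2} and sin(\frac{7 \pi}{4}) = - \frac{\sqrt{2}}{2}, so R^7 = \frac{\sqrt{2}}{2} + \frac{\sqrt{2}}{2} e_{1} e_{3}. The net rotation is 3/2*pi (after discarding 1 full turn, each of which contributes a factor -1 to the rotor); the rotor keeps the half-angle phase exactly.
Answer: \frac{\sqrt{2}}{2} + \frac{\sqrt{2}}{2} e_{1} e_{3}


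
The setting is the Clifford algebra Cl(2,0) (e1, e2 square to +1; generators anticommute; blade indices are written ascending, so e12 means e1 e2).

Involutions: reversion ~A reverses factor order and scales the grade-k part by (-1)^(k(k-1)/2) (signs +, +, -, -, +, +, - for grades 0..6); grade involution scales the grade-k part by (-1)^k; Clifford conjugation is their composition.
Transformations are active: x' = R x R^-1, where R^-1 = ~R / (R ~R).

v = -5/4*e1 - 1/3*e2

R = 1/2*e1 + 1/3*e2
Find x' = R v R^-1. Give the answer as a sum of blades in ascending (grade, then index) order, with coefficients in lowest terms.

~R = 1/2*e1 + 1/3*e2, and R ~R = 13/36, so R^-1 = ~R / (13/36).
R v = -53/72 + 1/4*e12
Answer: -41/52*e1 - 40/39*e2


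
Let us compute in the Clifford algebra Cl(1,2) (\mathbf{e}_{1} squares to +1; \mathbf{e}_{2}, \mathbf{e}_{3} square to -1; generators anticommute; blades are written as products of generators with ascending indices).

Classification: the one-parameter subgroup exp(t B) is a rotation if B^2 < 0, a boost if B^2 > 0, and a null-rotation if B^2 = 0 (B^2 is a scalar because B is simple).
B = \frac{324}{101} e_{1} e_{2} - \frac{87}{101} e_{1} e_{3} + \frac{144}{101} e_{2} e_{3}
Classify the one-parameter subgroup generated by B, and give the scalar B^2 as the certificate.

B^2 term by term: the squares give (\frac{324}{101})^2*(e_{1} e_{2})^2 + (-\frac{87}{101})^2*(e_{1} e_{3})^2 + (\frac{144}{101})^2*(e_{2} e_{3})^2 = \frac{104976}{10201}*(+1) + \frac{7569}{10201}*(+1) + \frac{20736}{10201}*(-1) = 9 (each basis 2-blade squares to minus the product of its generators' squares); cross terms between blades sharing an index anticommute and cancel. So B^2 = 9.
Answer: boost, certificate B^2 = 9. B^2 = 9 is basis-independent, so its sign is the whole story.


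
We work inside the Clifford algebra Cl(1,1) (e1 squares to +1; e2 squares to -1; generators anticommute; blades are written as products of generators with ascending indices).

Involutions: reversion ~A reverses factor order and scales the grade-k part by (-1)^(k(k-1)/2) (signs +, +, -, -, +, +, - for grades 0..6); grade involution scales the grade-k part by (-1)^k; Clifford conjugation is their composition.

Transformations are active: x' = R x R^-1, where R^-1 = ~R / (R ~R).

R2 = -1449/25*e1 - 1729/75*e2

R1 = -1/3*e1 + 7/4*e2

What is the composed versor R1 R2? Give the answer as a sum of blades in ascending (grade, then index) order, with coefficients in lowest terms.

Distribute over the terms of R1 (each basis-blade product reordered to ascending indices, repeated generators contracted through their squares):
(-1/3*e1) R2 = 483/25 + 1729/225*e1 e2
(7/4*e2) R2 = 12103/300 + 10143/100*e1 e2
Summing the partial products and collecting blades:
Answer: 17899/300 + 98203/900*e1 e2


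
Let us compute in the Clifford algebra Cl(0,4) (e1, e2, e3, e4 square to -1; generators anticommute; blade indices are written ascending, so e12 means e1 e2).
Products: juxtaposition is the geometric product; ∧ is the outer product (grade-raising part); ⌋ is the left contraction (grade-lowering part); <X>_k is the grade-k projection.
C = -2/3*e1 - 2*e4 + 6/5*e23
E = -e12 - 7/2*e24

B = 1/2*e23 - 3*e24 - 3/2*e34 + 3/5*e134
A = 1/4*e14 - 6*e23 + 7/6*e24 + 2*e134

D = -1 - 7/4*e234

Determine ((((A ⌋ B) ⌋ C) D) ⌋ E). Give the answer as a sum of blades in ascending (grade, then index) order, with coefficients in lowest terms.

step 1: 77/10 + 3/20*e3
step 2: -77/15*e1 + 9/50*e2 - 77/5*e4 + 231/25*e23
step 3: 77/15*e1 - 9/50*e2 + 3157/100*e4 - 3619/100*e23 + 63/200*e34 + 539/60*e1234
step 4: 9/50*e1 - 63217/600*e2 - 63/100*e4
Answer: 9/50*e1 - 63217/600*e2 - 63/100*e4


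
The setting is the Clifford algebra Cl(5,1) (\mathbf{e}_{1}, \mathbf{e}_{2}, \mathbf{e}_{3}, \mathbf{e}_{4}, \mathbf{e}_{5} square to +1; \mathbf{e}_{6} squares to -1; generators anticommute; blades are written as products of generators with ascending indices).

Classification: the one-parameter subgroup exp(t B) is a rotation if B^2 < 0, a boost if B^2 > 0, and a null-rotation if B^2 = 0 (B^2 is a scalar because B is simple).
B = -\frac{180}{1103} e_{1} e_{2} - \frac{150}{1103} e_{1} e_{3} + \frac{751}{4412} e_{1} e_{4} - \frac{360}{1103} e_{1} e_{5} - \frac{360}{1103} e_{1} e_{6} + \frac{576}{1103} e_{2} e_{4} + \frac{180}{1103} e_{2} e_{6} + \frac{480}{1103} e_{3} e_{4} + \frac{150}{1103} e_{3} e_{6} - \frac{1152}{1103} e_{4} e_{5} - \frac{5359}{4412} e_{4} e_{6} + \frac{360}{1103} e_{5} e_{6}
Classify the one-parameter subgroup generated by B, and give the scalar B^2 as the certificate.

B^2 term by term: the squares give (-\frac{180}{1103})^2*(e_{1} e_{2})^2 + (-\frac{150}{1103})^2*(e_{1} e_{3})^2 + (\frac{751}{4412})^2*(e_{1} e_{4})^2 + (-\frac{360}{1103})^2*(e_{1} e_{5})^2 + (-\frac{360}{1103})^2*(e_{1} e_{6})^2 + (\frac{576}{1103})^2*(e_{2} e_{4})^2 + (\frac{180}{1103})^2*(e_{2} e_{6})^2 + (\frac{480}{1103})^2*(e_{3} e_{4})^2 + (\frac{150}{1103})^2*(e_{3} e_{6})^2 + (-\frac{1152}{1103})^2*(e_{4} e_{5})^2 + (-\frac{5359}{4412})^2*(e_{4} e_{6})^2 + (\frac{360}{1103})^2*(e_{5} e_{6})^2 = \frac{32400}{1216609}*(-1) + \frac{22500}{1216609}*(-1) + \frac{564001}{19465744}*(-1) + \frac{129600}{1216609}*(-1) + \frac{129600}{1216609}*(+1) + \frac{331776}{1216609}*(-1) + \frac{32400}{1216609}*(+1) + \frac{230400}{1216609}*(-1) + \frac{22500}{1216609}*(+1) + \frac{1327104}{1216609}*(-1) + \frac{28718881}{19465744}*(+1) + \frac{129600}{1216609}*(+1) = 0 (each basis 2-blade squares to minus the product of its generators' squares); cross terms between blades sharing an index anticommute and cancel; the commuting (index-disjoint) pairs give grade-4 terms 2*c*c'*(blade product), which cancel blade by blade — e_{1} e_{2} e_{3} e_{4}: -\frac{172800}{1216609} + \frac{172800}{1216609} = 0; e_{1} e_{2} e_{3} e_{6}: -\frac{54000}{1216609} + \frac{54000}{1216609} = 0; e_{1} e_{2} e_{4} e_{5}: \frac{414720}{1216609} - \frac{414720}{1216609} = 0; e_{1} e_{2} e_{4} e_{6}: \frac{482310}{1216609} - \frac{67590}{1216609} - \frac{414720}{1216609} = 0; e_{1} e_{2} e_{5} e_{6}: -\frac{129600}{1216609} + \frac{129600}{1216609} = 0; e_{1} e_{3} e_{4} e_{5}: \frac{345600}{1216609} - \frac{345600}{1216609} = 0; e_{1} e_{3} e_{4} e_{6}: \frac{401925}{1216609} - \frac{56325}{1216609} - \frac{345600}{1216609} = 0; e_{1} e_{3} e_{5} e_{6}: -\frac{108000}{1216609} + \frac{108000}{1216609} = 0; e_{1} e_{4} e_{5} e_{6}: \frac{135180}{1216609} - \frac{964620}{1216609} + \frac{829440}{1216609} = 0; e_{2} e_{3} e_{4} e_{6}: -\frac{172800}{1216609} + \frac{172800}{1216609} = 0; e_{2} e_{4} e_{5} e_{6}: \frac{414720}{1216609} - \frac{414720}{1216609} = 0; e_{3} e_{4} e_{5} e_{6}: \frac{345600}{1216609} - \frac{345600}{1216609} = 0 — confirming B is simple. So B^2 = 0.
Answer: null-rotation, certificate B^2 = 0. The invariant at work: B^2 = 0 is unchanged by conjugation, hence its sign classifies the subgroup whatever basis B is written in.


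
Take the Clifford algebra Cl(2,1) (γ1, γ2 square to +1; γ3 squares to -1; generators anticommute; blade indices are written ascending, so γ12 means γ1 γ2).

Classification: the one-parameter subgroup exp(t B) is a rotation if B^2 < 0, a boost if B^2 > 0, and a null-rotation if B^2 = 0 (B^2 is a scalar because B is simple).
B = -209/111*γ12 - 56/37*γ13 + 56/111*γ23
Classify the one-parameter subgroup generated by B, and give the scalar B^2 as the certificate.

B^2 term by term: the squares give (-209/111)^2*(γ12)^2 + (-56/37)^2*(γ13)^2 + (56/111)^2*(γ23)^2 = 43681/12321*(-1) + 3136/1369*(+1) + 3136/12321*(+1) = -1 (each basis 2-blade squares to minus the product of its generators' squares); cross terms between blades sharing an index anticommute and cancel. So B^2 = -1.
Answer: rotation, certificate B^2 = -1. The invariant at work: B^2 = -1 is unchanged by conjugation, hence its sign classifies the subgroup whatever basis B is written in.


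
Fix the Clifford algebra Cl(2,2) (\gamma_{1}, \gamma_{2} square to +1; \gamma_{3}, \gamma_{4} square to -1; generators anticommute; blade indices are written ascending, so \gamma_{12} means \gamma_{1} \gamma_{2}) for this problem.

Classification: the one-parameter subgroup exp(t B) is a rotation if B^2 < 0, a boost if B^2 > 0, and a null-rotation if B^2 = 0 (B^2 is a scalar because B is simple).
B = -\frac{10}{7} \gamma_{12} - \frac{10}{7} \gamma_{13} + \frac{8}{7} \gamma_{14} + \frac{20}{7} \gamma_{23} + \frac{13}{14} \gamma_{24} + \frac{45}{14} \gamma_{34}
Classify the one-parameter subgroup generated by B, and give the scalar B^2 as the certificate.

B^2 term by term: the squares give (-\frac{10}{7})^2*(\gamma_{12})^2 + (-\frac{10}{7})^2*(\gamma_{13})^2 + (\frac{8}{7})^2*(\gamma_{14})^2 + (\frac{20}{7})^2*(\gamma_{23})^2 + (\frac{13}{14})^2*(\gamma_{24})^2 + (\frac{45}{14})^2*(\gamma_{34})^2 = \frac{100}{49}*(-1) + \frac{100}{49}*(+1) + \frac{64}{49}*(+1) + \frac{400}{49}*(+1) + \frac{169}{196}*(+1) + \frac{2025}{196}*(-1) = 0 (each basis 2-blade squares to minus the product of its generators' squares); cross terms between blades sharing an index anticommute and cancel; the commuting (index-disjoint) pairs give grade-4 terms 2*c*c'*(blade product), which cancel blade by blade — \gamma_{1234}: -\frac{450}{49} + \frac{130}{49} + \frac{320}{49} = 0 — confirming B is simple. So B^2 = 0.
Answer: null-rotation, certificate B^2 = 0. Certificate logic: 0 is a conjugation-invariant scalar, so its sign fixes rotation versus boost versus null-rotation outright.


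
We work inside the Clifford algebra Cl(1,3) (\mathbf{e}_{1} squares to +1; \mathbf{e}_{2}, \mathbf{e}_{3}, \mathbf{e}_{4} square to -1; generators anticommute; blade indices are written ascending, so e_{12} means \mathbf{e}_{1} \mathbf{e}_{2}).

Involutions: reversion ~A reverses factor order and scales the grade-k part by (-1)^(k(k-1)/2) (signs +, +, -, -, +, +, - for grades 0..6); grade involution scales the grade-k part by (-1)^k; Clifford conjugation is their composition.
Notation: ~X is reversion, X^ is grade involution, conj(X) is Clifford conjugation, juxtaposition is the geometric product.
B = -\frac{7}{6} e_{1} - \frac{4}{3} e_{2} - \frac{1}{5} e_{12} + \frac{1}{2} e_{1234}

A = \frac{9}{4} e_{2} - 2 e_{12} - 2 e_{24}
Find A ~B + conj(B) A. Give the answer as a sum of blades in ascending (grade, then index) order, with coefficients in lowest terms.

first term: \frac{13}{5} - \frac{133}{60} e_{1} - \frac{7}{3} e_{2} + \frac{8}{3} e_{4} + \frac{21}{8} e_{12} - e_{13} - \frac{2}{5} e_{14} - e_{34} + \frac{7}{3} e_{124} + \frac{9}{8} e_{134}
second term: -\frac{17}{5} - \frac{187}{60} e_{1} - \frac{7}{3} e_{2} + \frac{8}{3} e_{4} + \frac{21}{8} e_{12} - e_{13} + \frac{2}{5} e_{14} - e_{34} - \frac{7}{3} e_{124} - \frac{9}{8} e_{134}
Answer: -\frac{4}{5} - \frac{16}{3} e_{1} - \frac{14}{3} e_{2} + \frac{16}{3} e_{4} + \frac{21}{4} e_{12} - 2 e_{13} - 2 e_{34}


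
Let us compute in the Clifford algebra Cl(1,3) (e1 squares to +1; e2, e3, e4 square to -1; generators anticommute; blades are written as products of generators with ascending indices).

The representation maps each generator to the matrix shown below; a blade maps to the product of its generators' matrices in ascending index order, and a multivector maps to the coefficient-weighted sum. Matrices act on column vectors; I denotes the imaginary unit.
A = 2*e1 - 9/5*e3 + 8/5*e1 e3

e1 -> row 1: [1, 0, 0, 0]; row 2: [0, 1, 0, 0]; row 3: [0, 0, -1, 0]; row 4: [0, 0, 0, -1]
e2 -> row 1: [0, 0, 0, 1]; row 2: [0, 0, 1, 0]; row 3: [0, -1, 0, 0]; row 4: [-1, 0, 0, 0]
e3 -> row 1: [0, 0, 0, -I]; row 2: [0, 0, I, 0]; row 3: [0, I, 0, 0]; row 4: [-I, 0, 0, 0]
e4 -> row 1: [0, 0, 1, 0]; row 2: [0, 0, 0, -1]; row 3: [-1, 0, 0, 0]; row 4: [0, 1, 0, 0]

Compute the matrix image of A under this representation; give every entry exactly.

Bivector images (products of the table entries): rho(e1 e3) = rho(e1)rho(e3) = row 1: [0, 0, 0, -I]; row 2: [0, 0, I, 0]; row 3: [0, -I, 0, 0]; row 4: [I, 0, 0, 0].
M = (2)*rho(e1) + (-9/5)*rho(e3) + (8/5)*rho(e1 e3), summed entrywise:
Answer: row 1: [2, 0, 0, I/5]; row 2: [0, 2, -I/5, 0]; row 3: [0, -17*I/5, -2, 0]; row 4: [17*I/5, 0, 0, -2]


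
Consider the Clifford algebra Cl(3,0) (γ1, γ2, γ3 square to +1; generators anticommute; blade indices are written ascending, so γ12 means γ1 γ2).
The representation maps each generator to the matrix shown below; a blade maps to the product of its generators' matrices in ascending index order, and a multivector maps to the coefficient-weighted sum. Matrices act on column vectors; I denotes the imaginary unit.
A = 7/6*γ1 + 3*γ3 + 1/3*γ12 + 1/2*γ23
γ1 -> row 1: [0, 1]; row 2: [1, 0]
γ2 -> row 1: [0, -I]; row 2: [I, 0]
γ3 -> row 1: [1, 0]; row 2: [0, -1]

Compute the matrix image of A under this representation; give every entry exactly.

Bivector images (products of the table entries): rho(γ12) = rho(γ1)rho(γ2) = row 1: [I, 0]; row 2: [0, -I]; rho(γ23) = rho(γ2)rho(γ3) = row 1: [0, I]; row 2: [I, 0].
M = (7/6)*rho(γ1) + (3)*rho(γ3) + (1/3)*rho(γ12) + (1/2)*rho(γ23), summed entrywise:
Answer: row 1: [3 + I/3, 7/6 + I/2]; row 2: [7/6 + I/2, -3 - I/3]


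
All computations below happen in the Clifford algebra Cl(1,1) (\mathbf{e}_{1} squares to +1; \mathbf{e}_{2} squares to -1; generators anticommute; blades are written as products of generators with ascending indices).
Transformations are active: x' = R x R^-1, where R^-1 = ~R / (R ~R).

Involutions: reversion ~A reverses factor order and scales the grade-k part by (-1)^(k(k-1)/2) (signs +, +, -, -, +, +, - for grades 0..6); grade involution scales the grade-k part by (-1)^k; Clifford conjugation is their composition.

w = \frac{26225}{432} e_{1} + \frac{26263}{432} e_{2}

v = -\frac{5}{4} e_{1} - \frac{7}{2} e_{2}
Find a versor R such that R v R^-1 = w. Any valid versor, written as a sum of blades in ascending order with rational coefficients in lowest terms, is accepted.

Sketch: the shared square -\frac{171}{16} makes R = v + w = \frac{25685}{432} e_{1} + \frac{24751}{432} e_{2} the natural versor; its sandwich fixes that direction, negates (v - w)/2, and sends v to w.
Answer: \frac{25685}{432} e_{1} + \frac{24751}{432} e_{2}


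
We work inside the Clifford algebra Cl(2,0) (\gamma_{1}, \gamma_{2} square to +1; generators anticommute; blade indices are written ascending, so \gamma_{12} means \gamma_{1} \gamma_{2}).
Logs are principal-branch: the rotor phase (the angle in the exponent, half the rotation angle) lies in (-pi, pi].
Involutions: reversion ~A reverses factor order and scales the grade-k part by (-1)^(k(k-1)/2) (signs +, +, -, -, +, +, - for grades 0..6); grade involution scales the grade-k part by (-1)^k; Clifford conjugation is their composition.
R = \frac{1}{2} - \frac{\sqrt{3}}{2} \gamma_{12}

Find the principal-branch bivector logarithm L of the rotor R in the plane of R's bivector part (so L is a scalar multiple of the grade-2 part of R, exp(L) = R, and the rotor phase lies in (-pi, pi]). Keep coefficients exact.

The scalar part of R is \frac{1}{2}, which fixes the principal-branch rotor phase; the unit plane is then the bivector part divided by the sine of that phase, and L is that plane scaled by the phase.
Concretely: cos(phase) = \frac{1}{2} gives phase = ±\frac{\pi}{3}, and since phase/sin(phase) is even the sign is immaterial: L = (phase/sin(phase)) * <R>_2 = (\frac{2 \sqrt{3} \pi}{9}) * <R>_2.
Answer: - \frac{\pi}{3} \gamma_{12}


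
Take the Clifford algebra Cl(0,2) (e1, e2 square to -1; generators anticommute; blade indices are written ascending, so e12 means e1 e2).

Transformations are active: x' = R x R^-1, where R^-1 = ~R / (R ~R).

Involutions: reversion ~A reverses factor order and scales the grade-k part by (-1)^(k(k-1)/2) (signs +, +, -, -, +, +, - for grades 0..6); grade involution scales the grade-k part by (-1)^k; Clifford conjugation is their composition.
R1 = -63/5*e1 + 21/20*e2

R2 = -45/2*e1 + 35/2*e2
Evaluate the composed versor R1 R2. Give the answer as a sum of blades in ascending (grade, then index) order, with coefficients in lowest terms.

Distribute over the terms of R1 (each basis-blade product reordered to ascending indices, repeated generators contracted through their squares):
(-63/5*e1) R2 = -567/2 - 441/2*e12
(21/20*e2) R2 = -147/8 + 189/8*e12
Summing the partial products and collecting blades:
Answer: -2415/8 - 1575/8*e12


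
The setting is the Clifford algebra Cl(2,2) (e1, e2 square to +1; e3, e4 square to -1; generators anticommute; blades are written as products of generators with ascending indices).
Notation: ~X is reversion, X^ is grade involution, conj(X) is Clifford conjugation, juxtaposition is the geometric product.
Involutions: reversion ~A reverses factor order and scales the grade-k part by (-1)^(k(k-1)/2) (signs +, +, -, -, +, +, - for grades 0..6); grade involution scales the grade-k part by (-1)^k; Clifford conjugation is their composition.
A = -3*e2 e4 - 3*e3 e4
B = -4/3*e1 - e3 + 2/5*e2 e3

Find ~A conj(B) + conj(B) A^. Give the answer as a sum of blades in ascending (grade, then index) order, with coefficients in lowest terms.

first term: 3*e4 - 6/5*e2 e4 - 6/5*e3 e4 + 4*e1 e2 e4 + 4*e1 e3 e4 - 3*e2 e3 e4
second term: 3*e4 - 6/5*e2 e4 - 6/5*e3 e4 - 4*e1 e2 e4 - 4*e1 e3 e4 + 3*e2 e3 e4
Answer: 6*e4 - 12/5*e2 e4 - 12/5*e3 e4


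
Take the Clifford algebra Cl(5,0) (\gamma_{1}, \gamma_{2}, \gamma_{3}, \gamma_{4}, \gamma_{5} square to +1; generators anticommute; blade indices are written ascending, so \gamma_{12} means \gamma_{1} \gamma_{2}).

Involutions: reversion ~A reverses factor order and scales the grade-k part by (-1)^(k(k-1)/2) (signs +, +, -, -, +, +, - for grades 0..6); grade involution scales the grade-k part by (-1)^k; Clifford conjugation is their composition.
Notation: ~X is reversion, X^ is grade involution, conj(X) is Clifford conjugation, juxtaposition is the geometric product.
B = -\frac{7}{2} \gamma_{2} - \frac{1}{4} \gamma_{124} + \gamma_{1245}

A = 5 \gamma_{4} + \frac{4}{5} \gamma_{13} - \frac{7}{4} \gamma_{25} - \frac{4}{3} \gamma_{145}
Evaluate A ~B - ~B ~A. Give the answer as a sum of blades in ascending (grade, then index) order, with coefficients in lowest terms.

first term: \frac{4}{3} \gamma_{2} - \frac{49}{8} \gamma_{5} + \frac{5}{4} \gamma_{12} - \frac{7}{4} \gamma_{14} + \frac{35}{2} \gamma_{24} + \frac{1}{3} \gamma_{25} + \frac{14}{5} \gamma_{123} + 5 \gamma_{125} - \frac{7}{16} \gamma_{145} + \frac{1}{5} \gamma_{234} + \frac{14}{3} \gamma_{1245} + \frac{4}{5} \gamma_{2345}
second term: \frac{4}{3} \gamma_{2} - \frac{49}{8} \gamma_{5} + \frac{5}{4} \gamma_{12} + \frac{7}{4} \gamma_{14} - \frac{35}{2} \gamma_{24} + \frac{1}{3} \gamma_{25} - \frac{14}{5} \gamma_{123} - 5 \gamma_{125} - \frac{7}{16} \gamma_{145} + \frac{1}{5} \gamma_{234} + \frac{14}{3} \gamma_{1245} + \frac{4}{5} \gamma_{2345}
Answer: -\frac{7}{2} \gamma_{14} + 35 \gamma_{24} + \frac{28}{5} \gamma_{123} + 10 \gamma_{125}


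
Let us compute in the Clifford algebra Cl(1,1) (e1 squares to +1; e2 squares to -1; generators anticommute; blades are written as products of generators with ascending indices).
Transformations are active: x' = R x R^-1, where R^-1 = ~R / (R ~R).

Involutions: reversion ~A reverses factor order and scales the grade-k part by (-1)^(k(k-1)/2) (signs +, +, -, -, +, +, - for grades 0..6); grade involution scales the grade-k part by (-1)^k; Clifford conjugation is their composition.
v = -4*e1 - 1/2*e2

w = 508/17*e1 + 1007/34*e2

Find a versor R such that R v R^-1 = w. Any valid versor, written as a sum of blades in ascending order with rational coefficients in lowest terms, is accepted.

The midline construction: v and w both square to 63/4, so reflecting in their sum 440/17*e1 + 495/17*e2 exchanges them.
Answer: 440/17*e1 + 495/17*e2


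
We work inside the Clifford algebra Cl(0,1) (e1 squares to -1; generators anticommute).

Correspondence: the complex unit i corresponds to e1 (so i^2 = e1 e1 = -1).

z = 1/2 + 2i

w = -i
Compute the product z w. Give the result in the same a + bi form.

In blades: z = 1/2 + 2*e1, w = -e1.
Distribute z over w term by term (generator squares from the signature, products reordered to ascending indices): (1/2)*w = -1/2*e1; (2*e1)*w = 2.
Sum: 2 - 1/2*e1; translating back through the correspondence:
Answer: 2 - 1/2*i


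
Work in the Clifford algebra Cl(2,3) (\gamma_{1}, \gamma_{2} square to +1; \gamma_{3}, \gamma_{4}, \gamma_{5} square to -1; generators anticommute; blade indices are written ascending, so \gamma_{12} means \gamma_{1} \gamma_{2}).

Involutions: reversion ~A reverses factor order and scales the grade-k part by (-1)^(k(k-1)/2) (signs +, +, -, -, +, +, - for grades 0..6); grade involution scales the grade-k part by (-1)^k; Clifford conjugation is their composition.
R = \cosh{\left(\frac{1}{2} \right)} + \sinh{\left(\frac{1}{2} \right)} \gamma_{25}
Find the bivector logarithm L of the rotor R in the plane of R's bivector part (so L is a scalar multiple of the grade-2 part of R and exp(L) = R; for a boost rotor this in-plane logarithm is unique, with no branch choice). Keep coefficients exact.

The scalar part of R is \cosh{\left(\frac{1}{2} \right)}, so cosh pins the rapidity up to sign — the sign comes from the bivector part; dividing that part by sinh of the rapidity yields the plane, and the in-plane L = rapidity * plane is unique because the two sign choices cancel.
Concretely: cosh(rapidity) = \cosh{\left(\frac{1}{2} \right)} gives rapidity = ±\frac{1}{2}, and since rapidity/sinh(rapidity) is even the sign is immaterial: L = (rapidity/sinh(rapidity)) * <R>_2 = (\frac{1}{2 \sinh{\left(\frac{1}{2} \right)}}) * <R>_2.
Answer: \frac{1}{2} \gamma_{25}


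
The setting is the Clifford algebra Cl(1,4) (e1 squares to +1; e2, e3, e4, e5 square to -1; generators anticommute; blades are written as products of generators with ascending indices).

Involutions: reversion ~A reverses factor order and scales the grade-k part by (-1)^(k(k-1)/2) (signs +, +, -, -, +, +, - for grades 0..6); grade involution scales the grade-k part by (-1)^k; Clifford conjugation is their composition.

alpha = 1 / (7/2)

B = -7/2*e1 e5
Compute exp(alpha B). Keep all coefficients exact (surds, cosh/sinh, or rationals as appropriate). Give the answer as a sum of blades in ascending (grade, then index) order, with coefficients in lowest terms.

B^2 = (-7/2)^2*(e1 e5)^2 = 49/4*(+1) = 49/4 (a basis 2-blade squares to minus the product of its generators' squares).
B^2 = 49/4 — the positive square puts this in the hyperbolic regime; l = 7/2, alpha*l = 1, so exp(alpha B) = cosh(1) + (sinh(1)/(7/2))*B = cosh(1) + (2*sinh(1)/7)*B.
Answer: cosh(1) - sinh(1)*e1 e5


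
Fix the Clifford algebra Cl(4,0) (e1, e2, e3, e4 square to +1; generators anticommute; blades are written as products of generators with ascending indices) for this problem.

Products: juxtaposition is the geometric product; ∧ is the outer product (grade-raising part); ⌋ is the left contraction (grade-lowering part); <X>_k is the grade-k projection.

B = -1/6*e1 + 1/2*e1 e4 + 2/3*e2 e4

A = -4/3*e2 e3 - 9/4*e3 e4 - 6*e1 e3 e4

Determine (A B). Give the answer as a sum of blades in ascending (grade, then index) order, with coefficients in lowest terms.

step 1: -3*e3 - 9/8*e1 e3 - 3/2*e2 e3 + 17/9*e3 e4 - 34/9*e1 e2 e3 + 3/8*e1 e3 e4 - 2/3*e1 e2 e3 e4
Answer: -3*e3 - 9/8*e1 e3 - 3/2*e2 e3 + 17/9*e3 e4 - 34/9*e1 e2 e3 + 3/8*e1 e3 e4 - 2/3*e1 e2 e3 e4


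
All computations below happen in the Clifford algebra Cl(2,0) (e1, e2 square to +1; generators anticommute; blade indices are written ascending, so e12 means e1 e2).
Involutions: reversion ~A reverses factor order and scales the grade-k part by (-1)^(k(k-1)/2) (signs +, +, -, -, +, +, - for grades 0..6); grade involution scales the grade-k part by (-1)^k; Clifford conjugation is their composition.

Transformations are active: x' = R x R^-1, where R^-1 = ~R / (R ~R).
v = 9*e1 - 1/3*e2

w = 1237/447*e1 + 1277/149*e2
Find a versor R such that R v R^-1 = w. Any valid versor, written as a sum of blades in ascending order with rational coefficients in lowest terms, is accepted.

Construction: equal norms (both 730/9) license R = v + w = 5260/447*e1 + 3682/447*e2 — nothing changes along that direction, while (v - w)/2 changes sign, so v maps onto w.
Answer: 5260/447*e1 + 3682/447*e2


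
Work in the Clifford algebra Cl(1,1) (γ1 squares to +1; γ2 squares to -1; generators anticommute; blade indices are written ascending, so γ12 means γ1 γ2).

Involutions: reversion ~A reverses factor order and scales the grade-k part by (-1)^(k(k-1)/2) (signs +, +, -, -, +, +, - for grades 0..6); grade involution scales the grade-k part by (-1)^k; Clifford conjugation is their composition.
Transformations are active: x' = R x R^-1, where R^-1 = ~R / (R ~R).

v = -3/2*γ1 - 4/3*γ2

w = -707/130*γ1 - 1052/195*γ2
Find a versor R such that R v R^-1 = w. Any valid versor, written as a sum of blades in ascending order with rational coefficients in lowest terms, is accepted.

Take R = v + w = -451/65*γ1 - 1312/195*γ2. Because q(v) = q(w) = 17/36, conjugation by R sends v exactly to w.
Answer: -451/65*γ1 - 1312/195*γ2


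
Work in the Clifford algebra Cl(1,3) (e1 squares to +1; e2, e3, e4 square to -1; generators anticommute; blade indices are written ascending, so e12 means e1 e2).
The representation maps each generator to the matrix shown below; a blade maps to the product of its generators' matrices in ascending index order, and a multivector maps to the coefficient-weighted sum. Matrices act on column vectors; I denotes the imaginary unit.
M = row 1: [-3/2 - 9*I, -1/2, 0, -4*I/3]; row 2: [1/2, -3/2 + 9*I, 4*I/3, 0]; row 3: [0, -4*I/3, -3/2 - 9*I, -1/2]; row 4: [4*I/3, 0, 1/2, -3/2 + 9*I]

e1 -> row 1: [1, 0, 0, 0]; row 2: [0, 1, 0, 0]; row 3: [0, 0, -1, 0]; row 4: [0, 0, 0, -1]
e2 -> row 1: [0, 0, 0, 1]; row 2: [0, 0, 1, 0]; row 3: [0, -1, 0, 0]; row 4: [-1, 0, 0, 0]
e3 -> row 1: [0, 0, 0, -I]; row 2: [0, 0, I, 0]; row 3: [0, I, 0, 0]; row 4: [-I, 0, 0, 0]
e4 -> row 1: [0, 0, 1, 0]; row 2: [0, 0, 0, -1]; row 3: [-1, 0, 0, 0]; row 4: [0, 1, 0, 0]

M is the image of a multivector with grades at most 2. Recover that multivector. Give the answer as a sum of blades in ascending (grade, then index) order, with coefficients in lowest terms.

Method: the blade images are trace-orthogonal — tr(rho(e_A) rho(e_B)^-1) = 4 if A = B and 0 otherwise — and rho(e_A)^-1 = (e_A)^2 * rho(e_A) with (e_A)^2 = +1 or -1, so the coefficient of e_A in the preimage is (e_A)^2 * tr(M rho(e_A))/4.
Nonzero projections over blades of grade <= 2: 1: (1)^2 = +1, tr(M 1) = -6, coefficient -3/2; e13: (e13)^2 = +1, tr(M rho(e13)) = 16/3, coefficient 4/3; e23: (e23)^2 = -1, tr(M rho(e23)) = -36, coefficient 9; e24: (e24)^2 = -1, tr(M rho(e24)) = 2, coefficient -1/2. Every other blade of grade <= 2 projects to 0.
Answer: -3/2 + 4/3*e13 + 9*e23 - 1/2*e24


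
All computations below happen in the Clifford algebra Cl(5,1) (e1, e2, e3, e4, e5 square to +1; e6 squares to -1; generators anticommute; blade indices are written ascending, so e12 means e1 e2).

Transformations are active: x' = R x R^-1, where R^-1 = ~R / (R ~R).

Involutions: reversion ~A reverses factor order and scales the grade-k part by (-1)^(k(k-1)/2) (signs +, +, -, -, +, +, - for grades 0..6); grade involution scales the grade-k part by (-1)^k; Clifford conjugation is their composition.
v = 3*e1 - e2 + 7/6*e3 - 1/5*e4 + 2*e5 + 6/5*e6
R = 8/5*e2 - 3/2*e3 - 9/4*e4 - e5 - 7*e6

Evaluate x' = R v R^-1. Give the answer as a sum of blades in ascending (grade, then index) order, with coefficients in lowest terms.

~R = 8/5*e2 - 3/2*e3 - 9/4*e4 - e5 - 7*e6, and R ~R = -15251/400, so R^-1 = ~R / (-15251/400).
R v = 7/2 - 24/5*e12 + 9/2*e13 + 27/4*e14 + 3*e15 + 21*e16 + 11/30*e23 - 257/100*e24 + 11/5*e25 - 127/25*e26 + 117/40*e34 - 11/6*e35 + 191/30*e36 - 47/10*e45 - 41/10*e46 + 64/5*e56
Answer: -3*e1 + 10771/15251*e2 - 81557/91506*e3 + 46751/76255*e4 - 27702/15251*e5 + 6494/76255*e6


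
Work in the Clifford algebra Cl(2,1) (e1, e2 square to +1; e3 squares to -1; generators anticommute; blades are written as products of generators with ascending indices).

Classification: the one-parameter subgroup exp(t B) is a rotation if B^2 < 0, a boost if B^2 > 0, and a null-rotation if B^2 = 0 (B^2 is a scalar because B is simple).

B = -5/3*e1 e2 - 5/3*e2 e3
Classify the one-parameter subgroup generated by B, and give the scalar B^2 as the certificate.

B^2 term by term: the squares give (-5/3)^2*(e1 e2)^2 + (-5/3)^2*(e2 e3)^2 = 25/9*(-1) + 25/9*(+1) = 0 (each basis 2-blade squares to minus the product of its generators' squares); cross terms between blades sharing an index anticommute and cancel. So B^2 = 0.
Answer: null-rotation, certificate B^2 = 0. The scalar 0 is the complete invariant here: its sign names the subgroup type.


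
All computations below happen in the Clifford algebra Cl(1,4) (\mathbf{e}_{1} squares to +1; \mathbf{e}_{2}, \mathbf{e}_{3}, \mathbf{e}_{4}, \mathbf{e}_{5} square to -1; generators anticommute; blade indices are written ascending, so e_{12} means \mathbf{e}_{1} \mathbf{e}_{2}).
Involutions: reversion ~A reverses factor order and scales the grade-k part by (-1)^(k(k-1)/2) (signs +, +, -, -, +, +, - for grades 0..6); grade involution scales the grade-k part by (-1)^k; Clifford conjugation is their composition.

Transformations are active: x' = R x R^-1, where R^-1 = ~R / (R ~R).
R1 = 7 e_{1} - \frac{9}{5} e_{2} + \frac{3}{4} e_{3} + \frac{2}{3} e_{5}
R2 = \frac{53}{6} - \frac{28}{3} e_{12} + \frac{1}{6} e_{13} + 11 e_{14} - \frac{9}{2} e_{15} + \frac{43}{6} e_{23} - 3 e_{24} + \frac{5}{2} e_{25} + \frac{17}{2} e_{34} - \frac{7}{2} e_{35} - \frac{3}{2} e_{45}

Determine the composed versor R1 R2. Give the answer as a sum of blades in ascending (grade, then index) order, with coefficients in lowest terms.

Distribute over the terms of R1 (each basis-blade product reordered to ascending indices, repeated generators contracted through their squares):
(7 e_{1}) R2 = \frac{371}{6} e_{1} - \frac{196}{3} e_{2} + \frac{7}{6} e_{3} + 77 e_{4} - \frac{63}{2} e_{5} + \frac{301}{6} e_{123} - 21 e_{124} + \frac{35}{2} e_{125} + \frac{119}{2} e_{134} - \frac{49}{2} e_{135} - \frac{21}{2} e_{145}
(-\frac{9}{5} e_{2}) R2 = \frac{84}{5} e_{1} - \frac{159}{10} e_{2} + \frac{129}{10} e_{3} - \frac{27}{5} e_{4} + \frac{9}{2} e_{5} + \frac{3}{10} e_{123} + \frac{99}{5} e_{124} - \frac{81}{10} e_{125} - \frac{153}{10} e_{234} + \frac{63}{10} e_{235} + \frac{27}{10} e_{245}
(\frac{3}{4} e_{3}) R2 = \frac{1}{8} e_{1} + \frac{43}{8} e_{2} + \frac{53}{8} e_{3} - \frac{51}{8} e_{4} + \frac{21}{8} e_{5} - 7 e_{123} - \frac{33}{4} e_{134} + \frac{27}{8} e_{135} + \frac{9}{4} e_{234} - \frac{15}{8} e_{235} - \frac{9}{8} e_{345}
(\frac{2}{3} e_{5}) R2 = -3 e_{1} + \frac{5}{3} e_{2} - \frac{7}{3} e_{3} - e_{4} + \frac{53}{9} e_{5} - \frac{56}{9} e_{125} + \frac{1}{9} e_{135} + \frac{22}{3} e_{145} + \frac{43}{9} e_{235} - 2 e_{245} + \frac{17}{3} e_{345}
Summing the partial products and collecting blades:
Answer: \frac{9091}{120} e_{1} - \frac{8903}{120} e_{2} + \frac{2203}{120} e_{3} + \frac{2569}{40} e_{4} - \frac{1331}{72} e_{5} + \frac{652}{15} e_{123} - \frac{6}{5} e_{124} + \frac{143}{45} e_{125} + \frac{205}{4} e_{134} - \frac{1513}{72} e_{135} - \frac{19}{6} e_{145} - \frac{261}{20} e_{234} + \frac{3313}{360} e_{235} + \frac{7}{10} e_{245} + \frac{109}{24} e_{345}


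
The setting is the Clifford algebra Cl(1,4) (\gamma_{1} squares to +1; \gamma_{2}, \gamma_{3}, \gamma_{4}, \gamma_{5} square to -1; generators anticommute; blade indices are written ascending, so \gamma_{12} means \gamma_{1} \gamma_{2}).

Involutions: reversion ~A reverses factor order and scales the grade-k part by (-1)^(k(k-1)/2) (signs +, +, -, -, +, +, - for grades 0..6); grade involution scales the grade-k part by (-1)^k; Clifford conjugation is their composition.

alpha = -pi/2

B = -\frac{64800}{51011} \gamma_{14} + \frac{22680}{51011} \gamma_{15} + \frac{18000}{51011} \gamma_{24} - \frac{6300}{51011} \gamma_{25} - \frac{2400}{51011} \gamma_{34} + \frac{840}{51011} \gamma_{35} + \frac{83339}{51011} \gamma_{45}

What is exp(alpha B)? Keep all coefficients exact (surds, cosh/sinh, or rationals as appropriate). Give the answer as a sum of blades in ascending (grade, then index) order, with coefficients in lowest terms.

B^2 term by term: the squares give (-\frac{64800}{51011})^2*(\gamma_{14})^2 + (\frac{22680}{51011})^2*(\gamma_{15})^2 + (\frac{18000}{51011})^2*(\gamma_{24})^2 + (-\frac{6300}{51011})^2*(\gamma_{25})^2 + (-\frac{2400}{51011})^2*(\gamma_{34})^2 + (\frac{840}{51011})^2*(\gamma_{35})^2 + (\frac{83339}{51011})^2*(\gamma_{45})^2 = \frac{4199040000}{2602122121}*(+1) + \frac{514382400}{2602122121}*(+1) + \frac{324000000}{2602122121}*(-1) + \frac{39690000}{2602122121}*(-1) + \frac{5760000}{2602122121}*(-1) + \frac{705600}{2602122121}*(-1) + \frac{6945388921}{2602122121}*(-1) = -1 (each basis 2-blade squares to minus the product of its generators' squares); cross terms between blades sharing an index anticommute and cancel; the commuting (index-disjoint) pairs give grade-4 terms 2*c*c'*(blade product), which cancel blade by blade — \gamma_{1245}: -\frac{816480000}{2602122121} + \frac{816480000}{2602122121} = 0; \gamma_{1345}: \frac{108864000}{2602122121} - \frac{108864000}{2602122121} = 0; \gamma_{2345}: -\frac{30240000}{2602122121} + \frac{30240000}{2602122121} = 0 — confirming B is simple. So B^2 = -1.
B^2 = -1 — circular case — the even/odd split gives cos and sin: l = 1, alpha*l = - \frac{\pi}{2}, so exp(alpha B) = cos(- \frac{\pi}{2}) + (sin(- \frac{\pi}{2})/1)*B = 0 + (-1)*B.
Answer: \frac{64800}{51011} \gamma_{14} - \frac{22680}{51011} \gamma_{15} - \frac{18000}{51011} \gamma_{24} + \frac{6300}{51011} \gamma_{25} + \frac{2400}{51011} \gamma_{34} - \frac{840}{51011} \gamma_{35} - \frac{83339}{51011} \gamma_{45}


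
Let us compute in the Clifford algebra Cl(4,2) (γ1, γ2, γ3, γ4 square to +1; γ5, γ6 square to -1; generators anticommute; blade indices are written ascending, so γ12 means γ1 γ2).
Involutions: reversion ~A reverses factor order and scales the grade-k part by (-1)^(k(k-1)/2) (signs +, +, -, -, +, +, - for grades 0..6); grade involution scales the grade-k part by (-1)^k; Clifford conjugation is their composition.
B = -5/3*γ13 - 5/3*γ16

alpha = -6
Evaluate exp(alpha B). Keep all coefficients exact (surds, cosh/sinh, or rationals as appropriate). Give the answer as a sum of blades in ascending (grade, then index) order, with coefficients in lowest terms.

B^2 term by term: the squares give (-5/3)^2*(γ13)^2 + (-5/3)^2*(γ16)^2 = 25/9*(-1) + 25/9*(+1) = 0 (each basis 2-blade squares to minus the product of its generators' squares); cross terms between blades sharing an index anticommute and cancel. So B^2 = 0.
B^2 = 0, so the series truncates immediately: exp(alpha B) = 1 + alpha B (parabolic case).
Answer: 1 + 10*γ13 + 10*γ16
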